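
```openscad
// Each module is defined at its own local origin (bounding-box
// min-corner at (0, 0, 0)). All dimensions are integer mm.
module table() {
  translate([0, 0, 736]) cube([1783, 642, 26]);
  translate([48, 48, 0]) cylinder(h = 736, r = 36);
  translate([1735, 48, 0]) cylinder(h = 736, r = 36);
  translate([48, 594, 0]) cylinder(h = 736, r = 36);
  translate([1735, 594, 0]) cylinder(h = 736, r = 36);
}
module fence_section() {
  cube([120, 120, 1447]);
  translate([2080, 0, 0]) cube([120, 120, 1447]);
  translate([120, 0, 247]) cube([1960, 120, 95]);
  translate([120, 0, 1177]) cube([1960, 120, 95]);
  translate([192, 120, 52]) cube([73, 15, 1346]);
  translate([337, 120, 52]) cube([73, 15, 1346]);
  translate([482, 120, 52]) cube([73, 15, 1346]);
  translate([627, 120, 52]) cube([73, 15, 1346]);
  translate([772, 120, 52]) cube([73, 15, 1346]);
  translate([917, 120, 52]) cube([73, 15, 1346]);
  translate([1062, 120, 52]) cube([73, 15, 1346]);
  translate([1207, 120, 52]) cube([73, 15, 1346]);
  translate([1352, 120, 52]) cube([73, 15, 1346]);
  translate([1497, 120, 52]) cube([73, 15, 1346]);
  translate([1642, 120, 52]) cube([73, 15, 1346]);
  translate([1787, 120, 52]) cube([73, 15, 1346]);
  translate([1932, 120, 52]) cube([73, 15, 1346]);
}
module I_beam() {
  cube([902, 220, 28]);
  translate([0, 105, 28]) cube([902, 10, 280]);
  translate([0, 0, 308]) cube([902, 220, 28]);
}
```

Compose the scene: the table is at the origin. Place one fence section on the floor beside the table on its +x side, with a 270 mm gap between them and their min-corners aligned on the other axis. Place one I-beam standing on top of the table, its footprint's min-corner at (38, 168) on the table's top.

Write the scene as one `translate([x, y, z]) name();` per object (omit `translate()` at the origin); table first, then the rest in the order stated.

table();
translate([2053, 0, 0]) fence_section();
translate([38, 168, 762]) I_beam();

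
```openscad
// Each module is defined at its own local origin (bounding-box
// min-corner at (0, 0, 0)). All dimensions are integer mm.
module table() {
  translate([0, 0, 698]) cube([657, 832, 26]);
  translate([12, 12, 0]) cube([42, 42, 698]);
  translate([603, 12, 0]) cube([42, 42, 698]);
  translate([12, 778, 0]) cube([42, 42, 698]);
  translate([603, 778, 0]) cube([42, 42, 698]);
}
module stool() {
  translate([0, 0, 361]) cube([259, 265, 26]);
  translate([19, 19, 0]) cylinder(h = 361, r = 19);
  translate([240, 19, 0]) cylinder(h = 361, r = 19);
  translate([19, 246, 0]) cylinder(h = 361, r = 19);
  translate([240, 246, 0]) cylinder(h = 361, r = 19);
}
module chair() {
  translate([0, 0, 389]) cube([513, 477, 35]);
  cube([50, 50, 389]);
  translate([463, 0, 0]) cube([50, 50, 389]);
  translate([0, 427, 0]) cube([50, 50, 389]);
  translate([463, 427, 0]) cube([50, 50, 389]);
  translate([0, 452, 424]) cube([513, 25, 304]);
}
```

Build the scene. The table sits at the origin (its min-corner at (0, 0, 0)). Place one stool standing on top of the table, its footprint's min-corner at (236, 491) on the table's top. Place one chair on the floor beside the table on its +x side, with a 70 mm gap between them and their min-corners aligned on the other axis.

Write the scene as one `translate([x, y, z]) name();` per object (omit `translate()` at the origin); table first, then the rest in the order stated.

table();
translate([236, 491, 724]) stool();
translate([727, 0, 0]) chair();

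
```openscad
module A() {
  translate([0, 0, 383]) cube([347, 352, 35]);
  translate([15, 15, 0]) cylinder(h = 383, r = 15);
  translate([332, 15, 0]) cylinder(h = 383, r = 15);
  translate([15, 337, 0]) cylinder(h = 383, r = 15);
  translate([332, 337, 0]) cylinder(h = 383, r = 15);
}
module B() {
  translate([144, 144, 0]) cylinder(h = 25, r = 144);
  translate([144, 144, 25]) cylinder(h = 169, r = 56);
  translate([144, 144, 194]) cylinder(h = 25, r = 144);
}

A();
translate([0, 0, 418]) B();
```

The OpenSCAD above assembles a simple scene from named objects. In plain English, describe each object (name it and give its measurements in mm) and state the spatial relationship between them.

A is a four-legged stool. The seat is 347×352 mm, 35 mm thick, top at z = 418 mm. It stands on four round legs, each 30 mm in diameter, from z = 0 to the seat underside, each leg's axis is inset half a diameter from the nearest pair of seat edges (so the leg's bounding box is flush with the corner).

B is a spool: two coaxial disc flanges of radius 144 mm and thickness 25 mm, joined by a core cylinder of radius 56 mm and height 169 mm. The lower flange rests on z = 0 and the three cylinders share a vertical axis.

The spool is on top of the stool.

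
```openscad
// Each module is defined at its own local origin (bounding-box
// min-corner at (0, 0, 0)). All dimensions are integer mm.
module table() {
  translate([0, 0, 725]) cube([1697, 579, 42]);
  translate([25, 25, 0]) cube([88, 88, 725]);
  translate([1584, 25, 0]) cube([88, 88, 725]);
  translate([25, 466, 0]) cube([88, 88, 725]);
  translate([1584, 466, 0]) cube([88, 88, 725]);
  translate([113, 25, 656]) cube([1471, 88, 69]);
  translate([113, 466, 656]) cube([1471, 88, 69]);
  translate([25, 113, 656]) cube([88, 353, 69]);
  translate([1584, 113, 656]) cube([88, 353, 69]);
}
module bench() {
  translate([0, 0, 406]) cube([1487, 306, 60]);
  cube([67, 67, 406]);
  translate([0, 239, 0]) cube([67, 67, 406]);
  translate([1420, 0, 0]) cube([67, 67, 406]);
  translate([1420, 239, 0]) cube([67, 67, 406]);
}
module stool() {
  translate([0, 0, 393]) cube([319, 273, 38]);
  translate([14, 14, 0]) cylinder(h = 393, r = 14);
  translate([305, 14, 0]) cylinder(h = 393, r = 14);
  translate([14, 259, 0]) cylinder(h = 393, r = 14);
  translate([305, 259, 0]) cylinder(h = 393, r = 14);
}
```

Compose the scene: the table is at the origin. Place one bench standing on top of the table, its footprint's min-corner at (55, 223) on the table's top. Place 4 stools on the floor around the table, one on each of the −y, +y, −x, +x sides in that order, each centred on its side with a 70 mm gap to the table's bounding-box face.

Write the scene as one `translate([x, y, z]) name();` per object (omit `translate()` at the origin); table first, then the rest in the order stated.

table();
translate([55, 223, 767]) bench();
translate([689, -343, 0]) stool();
translate([689, 649, 0]) stool();
translate([-389, 153, 0]) stool();
translate([1767, 153, 0]) stool();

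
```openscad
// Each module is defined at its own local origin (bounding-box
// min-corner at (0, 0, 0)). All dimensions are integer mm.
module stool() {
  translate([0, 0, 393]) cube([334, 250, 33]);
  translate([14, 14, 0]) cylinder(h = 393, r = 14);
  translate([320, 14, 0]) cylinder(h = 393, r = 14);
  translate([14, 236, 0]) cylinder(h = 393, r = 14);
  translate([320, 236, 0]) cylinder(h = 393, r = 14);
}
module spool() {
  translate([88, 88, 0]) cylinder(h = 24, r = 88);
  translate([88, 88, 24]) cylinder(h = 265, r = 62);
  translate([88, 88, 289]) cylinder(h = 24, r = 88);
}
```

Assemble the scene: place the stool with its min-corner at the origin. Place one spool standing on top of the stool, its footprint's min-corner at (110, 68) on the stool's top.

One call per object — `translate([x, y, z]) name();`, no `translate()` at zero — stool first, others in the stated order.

stool();
translate([110, 68, 426]) spool();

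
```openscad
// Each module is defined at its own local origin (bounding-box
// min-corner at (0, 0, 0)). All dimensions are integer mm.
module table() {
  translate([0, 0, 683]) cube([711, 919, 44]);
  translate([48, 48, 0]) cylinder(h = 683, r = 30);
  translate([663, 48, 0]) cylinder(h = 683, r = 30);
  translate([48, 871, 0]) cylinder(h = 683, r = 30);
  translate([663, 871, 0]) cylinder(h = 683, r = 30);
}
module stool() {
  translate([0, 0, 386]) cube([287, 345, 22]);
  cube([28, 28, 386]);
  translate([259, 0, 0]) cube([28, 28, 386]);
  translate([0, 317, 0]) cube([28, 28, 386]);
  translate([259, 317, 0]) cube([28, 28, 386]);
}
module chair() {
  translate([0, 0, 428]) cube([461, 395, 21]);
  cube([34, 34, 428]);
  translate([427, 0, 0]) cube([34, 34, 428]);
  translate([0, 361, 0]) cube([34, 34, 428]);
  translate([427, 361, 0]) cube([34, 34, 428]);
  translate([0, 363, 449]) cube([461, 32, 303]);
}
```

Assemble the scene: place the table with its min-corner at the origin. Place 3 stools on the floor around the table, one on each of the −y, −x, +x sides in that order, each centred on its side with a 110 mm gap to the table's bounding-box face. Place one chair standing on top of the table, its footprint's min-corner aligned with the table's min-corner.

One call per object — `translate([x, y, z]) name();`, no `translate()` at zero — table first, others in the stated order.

table();
translate([212, -455, 0]) stool();
translate([-397, 287, 0]) stool();
translate([821, 287, 0]) stool();
translate([0, 0, 727]) chair();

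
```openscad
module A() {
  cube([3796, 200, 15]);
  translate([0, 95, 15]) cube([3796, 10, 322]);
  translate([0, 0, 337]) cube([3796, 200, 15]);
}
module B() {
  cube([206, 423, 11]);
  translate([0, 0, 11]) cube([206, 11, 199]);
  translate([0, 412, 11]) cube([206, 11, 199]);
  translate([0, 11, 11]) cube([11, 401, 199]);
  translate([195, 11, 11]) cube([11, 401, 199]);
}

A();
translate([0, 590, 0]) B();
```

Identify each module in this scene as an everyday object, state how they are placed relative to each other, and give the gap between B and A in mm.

A is an I-beam. B is an open box. The open box is on the floor beside the I-beam on its +y side. The gap between the open box and the I-beam is 390 mm.

The open box's nearest face is 390 mm from the I-beam's +y face.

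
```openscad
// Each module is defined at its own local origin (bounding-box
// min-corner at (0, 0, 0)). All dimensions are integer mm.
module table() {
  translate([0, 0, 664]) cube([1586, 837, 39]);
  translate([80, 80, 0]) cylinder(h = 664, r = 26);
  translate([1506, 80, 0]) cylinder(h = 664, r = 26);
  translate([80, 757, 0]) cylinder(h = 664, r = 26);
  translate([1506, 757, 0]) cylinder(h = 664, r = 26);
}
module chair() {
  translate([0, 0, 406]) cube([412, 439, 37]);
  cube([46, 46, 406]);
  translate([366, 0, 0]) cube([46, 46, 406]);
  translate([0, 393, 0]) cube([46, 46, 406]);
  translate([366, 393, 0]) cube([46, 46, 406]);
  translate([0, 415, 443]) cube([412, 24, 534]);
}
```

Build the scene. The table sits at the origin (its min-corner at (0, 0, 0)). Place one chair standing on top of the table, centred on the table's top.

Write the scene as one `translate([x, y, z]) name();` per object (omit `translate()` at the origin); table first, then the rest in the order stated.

table();
translate([587, 199, 703]) chair();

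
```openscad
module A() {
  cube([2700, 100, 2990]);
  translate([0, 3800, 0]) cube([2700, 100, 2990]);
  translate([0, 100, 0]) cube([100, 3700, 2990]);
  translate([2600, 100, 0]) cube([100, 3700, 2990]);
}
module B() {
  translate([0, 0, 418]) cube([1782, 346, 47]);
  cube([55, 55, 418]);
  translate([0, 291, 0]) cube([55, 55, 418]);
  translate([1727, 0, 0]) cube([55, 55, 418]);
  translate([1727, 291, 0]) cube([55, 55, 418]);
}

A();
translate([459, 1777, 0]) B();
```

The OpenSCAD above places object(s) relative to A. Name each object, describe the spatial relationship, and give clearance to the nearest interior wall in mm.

A is a house frame. B is a bench. The bench sits inside the house frame, centred. The clearance to the nearest interior wall is 359 mm.

Clearances: x = 359, y = 1677; minimum 359 mm.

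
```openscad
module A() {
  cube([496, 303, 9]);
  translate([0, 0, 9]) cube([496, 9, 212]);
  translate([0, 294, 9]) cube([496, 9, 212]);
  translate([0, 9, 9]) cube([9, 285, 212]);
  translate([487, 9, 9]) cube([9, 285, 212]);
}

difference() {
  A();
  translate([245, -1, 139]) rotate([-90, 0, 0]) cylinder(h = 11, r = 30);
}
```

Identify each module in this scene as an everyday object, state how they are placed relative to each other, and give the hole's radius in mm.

A is an open box. The open box has a circular hole through its front wall. The hole's radius is 30 mm.

The subtracted cylinder has r = 30 mm.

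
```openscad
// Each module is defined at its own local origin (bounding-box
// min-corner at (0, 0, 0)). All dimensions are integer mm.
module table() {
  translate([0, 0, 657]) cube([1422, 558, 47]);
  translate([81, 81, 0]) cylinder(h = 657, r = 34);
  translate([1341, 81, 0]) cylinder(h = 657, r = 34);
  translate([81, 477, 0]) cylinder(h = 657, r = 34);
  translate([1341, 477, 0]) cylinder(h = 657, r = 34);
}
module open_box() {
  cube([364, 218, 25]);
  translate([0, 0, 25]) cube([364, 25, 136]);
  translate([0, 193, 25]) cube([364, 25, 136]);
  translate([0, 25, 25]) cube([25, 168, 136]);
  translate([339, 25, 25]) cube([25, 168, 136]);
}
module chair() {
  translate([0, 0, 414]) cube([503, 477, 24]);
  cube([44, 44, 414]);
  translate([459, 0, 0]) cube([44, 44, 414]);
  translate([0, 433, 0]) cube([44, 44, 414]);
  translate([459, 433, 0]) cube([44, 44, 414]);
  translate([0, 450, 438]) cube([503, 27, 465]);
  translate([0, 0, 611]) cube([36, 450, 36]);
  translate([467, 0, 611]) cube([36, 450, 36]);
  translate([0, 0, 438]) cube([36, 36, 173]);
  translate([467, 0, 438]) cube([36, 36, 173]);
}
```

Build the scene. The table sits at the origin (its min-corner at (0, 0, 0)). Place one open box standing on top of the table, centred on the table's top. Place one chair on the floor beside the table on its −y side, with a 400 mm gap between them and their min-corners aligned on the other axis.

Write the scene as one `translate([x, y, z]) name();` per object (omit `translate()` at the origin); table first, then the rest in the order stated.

table();
translate([529, 170, 704]) open_box();
translate([0, -877, 0]) chair();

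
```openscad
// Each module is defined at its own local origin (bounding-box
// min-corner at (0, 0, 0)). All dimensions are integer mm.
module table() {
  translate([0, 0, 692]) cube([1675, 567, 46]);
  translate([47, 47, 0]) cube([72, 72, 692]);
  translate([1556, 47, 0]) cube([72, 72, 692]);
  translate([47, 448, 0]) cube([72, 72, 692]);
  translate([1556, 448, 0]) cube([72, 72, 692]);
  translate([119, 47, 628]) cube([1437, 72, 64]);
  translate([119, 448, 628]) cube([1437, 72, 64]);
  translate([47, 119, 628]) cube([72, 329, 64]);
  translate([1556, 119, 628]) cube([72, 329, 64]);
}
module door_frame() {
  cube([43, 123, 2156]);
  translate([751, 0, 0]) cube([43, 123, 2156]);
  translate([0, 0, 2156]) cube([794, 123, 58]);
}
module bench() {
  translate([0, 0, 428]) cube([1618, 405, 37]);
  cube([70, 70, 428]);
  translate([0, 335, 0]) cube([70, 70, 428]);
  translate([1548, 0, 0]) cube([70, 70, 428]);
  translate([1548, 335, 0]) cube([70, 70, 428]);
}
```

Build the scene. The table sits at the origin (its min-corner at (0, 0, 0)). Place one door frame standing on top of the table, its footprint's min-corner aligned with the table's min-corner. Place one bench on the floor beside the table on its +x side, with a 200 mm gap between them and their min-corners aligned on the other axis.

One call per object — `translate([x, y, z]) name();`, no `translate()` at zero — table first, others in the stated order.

table();
translate([0, 0, 738]) door_frame();
translate([1875, 0, 0]) bench();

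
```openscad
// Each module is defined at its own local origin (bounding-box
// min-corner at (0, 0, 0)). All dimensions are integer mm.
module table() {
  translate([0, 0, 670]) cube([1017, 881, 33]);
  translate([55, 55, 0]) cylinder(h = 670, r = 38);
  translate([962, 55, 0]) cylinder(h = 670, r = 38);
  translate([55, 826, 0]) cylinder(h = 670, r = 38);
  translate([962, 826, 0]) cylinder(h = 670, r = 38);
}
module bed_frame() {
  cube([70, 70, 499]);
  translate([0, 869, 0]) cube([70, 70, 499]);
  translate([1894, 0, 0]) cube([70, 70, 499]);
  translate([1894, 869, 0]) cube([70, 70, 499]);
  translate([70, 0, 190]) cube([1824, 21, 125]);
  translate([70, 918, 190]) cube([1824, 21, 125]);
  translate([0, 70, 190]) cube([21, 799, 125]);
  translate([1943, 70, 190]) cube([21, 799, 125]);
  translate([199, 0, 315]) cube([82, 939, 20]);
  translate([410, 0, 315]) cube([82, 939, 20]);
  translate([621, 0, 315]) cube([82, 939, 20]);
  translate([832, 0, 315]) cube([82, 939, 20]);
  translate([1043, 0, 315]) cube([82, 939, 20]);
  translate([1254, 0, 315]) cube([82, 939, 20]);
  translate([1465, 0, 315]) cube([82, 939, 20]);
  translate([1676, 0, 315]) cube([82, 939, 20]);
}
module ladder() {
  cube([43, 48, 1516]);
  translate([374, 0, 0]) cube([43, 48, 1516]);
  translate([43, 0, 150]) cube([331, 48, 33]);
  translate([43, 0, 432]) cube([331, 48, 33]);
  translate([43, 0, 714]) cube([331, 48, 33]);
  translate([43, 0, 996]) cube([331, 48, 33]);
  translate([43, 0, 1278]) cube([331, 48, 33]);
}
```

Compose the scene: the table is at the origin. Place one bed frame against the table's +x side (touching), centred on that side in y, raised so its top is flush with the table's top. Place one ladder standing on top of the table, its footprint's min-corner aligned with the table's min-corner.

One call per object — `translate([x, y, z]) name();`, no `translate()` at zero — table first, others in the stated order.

table();
translate([1017, -29, 204]) bed_frame();
translate([0, 0, 703]) ladder();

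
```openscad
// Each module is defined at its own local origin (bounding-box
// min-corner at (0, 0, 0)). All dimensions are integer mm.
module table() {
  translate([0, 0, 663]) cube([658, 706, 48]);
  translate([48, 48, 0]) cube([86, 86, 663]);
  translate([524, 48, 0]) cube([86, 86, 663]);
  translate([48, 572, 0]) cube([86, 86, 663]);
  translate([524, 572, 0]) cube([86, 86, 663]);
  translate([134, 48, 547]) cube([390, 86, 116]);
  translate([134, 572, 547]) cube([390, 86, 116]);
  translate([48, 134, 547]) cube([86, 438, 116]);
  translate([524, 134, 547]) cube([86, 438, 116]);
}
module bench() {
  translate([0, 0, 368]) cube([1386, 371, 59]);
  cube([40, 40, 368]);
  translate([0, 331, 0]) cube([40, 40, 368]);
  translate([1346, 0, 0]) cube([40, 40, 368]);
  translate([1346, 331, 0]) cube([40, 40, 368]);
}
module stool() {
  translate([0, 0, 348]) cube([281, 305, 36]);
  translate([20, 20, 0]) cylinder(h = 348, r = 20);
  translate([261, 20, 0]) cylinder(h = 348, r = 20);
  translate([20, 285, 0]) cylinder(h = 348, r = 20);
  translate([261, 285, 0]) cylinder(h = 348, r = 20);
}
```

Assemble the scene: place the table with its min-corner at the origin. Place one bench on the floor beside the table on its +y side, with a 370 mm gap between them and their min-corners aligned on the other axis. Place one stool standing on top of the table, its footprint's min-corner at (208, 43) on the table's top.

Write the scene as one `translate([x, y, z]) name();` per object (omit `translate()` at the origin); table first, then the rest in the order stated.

table();
translate([0, 1076, 0]) bench();
translate([208, 43, 711]) stool();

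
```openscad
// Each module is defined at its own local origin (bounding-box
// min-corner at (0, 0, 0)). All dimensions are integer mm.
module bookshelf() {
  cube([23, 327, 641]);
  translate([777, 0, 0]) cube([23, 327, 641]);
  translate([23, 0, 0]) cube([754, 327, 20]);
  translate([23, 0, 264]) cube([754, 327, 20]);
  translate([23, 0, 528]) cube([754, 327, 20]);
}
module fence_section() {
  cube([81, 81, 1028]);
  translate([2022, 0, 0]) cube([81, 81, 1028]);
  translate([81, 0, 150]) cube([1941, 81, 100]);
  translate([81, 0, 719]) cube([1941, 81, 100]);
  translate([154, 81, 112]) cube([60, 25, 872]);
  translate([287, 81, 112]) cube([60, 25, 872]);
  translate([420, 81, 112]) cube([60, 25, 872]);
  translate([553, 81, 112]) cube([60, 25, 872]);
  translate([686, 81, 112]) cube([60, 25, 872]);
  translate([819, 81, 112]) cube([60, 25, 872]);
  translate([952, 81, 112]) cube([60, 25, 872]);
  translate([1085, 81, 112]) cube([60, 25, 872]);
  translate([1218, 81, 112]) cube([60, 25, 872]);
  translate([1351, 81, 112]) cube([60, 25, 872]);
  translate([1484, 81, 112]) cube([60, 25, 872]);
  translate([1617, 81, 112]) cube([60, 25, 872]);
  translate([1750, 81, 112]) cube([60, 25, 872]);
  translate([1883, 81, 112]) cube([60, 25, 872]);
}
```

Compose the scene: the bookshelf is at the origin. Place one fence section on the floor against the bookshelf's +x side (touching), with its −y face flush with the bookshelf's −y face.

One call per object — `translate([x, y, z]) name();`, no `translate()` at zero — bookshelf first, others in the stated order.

bookshelf();
translate([800, 0, 0]) fence_section();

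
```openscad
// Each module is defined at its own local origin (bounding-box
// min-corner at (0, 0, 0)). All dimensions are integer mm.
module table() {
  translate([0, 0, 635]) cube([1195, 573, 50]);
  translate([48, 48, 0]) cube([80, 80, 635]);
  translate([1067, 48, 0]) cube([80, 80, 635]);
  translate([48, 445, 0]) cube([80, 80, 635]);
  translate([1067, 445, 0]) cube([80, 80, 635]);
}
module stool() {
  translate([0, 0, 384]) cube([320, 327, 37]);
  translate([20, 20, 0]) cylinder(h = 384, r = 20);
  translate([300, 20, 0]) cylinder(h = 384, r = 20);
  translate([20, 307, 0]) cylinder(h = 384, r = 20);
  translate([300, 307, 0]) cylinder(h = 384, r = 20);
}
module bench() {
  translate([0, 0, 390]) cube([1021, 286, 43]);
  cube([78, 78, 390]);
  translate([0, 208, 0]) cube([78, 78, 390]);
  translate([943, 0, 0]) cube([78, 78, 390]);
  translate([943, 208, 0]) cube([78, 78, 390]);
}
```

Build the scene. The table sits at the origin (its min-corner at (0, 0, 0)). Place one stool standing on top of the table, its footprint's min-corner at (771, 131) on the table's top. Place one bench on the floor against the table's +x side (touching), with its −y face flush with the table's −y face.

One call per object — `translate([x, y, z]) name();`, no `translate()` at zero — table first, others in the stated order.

table();
translate([771, 131, 685]) stool();
translate([1195, 0, 0]) bench();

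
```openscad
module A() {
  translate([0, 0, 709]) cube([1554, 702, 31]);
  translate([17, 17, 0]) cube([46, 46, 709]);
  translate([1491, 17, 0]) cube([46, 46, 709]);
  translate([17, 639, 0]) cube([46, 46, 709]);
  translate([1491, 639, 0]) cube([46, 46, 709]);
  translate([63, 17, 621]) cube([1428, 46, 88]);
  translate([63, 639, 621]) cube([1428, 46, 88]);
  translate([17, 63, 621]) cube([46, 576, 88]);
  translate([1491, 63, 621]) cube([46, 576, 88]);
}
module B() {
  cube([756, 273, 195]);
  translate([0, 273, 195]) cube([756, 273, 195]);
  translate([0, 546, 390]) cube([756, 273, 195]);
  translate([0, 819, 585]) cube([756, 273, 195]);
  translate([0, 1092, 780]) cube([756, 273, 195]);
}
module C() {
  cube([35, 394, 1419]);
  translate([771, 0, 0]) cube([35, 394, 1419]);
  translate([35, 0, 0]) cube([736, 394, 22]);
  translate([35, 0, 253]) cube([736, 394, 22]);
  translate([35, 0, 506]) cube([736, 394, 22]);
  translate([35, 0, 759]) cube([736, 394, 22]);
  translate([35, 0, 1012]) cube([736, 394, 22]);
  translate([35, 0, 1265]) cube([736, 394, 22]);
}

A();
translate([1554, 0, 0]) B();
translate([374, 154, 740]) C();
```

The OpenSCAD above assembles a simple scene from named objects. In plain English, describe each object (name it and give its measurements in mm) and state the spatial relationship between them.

A is a table: top 1554 mm (x) × 702 mm (y), 31 mm thick, upper face at z = 740 mm, on four 46×46 mm square legs, each inset 17 mm from the nearest pair of top edges, running from z = 0 to the bottom of the top. Four apron rails, 46 mm thick and 88 mm tall, run between adjacent legs with their top edges flush with the underside of the top and their outer faces flush with the legs' outer faces.

B is a straight staircase of 5 solid steps. Each step is 756 mm wide (x), 273 mm deep (y, the going) and 195 mm tall (the rise). The first step rests on the floor; each subsequent step sits one going further in +y and one rise higher in +z, directly behind and above the previous step with no overlap.

C is an open bookshelf. Two side panels, each 35 mm thick, 394 mm deep and 1419 mm tall, stand 806 mm apart (outside-to-outside). Between them sit 6 shelves, each 22 mm thick and 394 mm deep, spanning the full gap between the sides. The bottom shelf rests on the floor (its underside at z = 0) and the clear gap between one shelf's top and the next shelf's underside is 231 mm.

The staircase is against the table's +x side, with their −y faces flush. The bookshelf is on top of the table, centred.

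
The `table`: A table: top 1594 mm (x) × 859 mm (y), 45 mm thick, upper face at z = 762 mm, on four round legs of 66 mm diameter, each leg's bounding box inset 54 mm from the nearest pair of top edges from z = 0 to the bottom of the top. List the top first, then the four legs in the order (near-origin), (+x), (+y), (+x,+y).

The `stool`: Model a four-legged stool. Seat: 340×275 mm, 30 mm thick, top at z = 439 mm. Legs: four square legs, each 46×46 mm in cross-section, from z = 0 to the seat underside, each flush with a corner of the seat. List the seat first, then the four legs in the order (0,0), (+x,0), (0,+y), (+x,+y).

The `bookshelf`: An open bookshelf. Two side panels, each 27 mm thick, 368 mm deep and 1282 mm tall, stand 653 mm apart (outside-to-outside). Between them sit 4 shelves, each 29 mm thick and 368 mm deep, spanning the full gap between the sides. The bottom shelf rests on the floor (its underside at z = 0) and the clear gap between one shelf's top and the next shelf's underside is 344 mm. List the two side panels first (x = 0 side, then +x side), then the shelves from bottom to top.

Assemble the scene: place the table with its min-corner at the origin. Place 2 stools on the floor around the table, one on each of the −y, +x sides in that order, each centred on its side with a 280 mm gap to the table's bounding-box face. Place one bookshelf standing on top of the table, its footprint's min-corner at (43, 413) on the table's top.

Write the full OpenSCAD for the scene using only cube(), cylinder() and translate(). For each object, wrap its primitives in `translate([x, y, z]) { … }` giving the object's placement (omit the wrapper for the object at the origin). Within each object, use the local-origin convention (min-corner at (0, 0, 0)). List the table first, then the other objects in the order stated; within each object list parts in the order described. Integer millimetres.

translate([0, 0, 717]) cube([1594, 859, 45]);
translate([87, 87, 0]) cylinder(h = 717, r = 33);
translate([1507, 87, 0]) cylinder(h = 717, r = 33);
translate([87, 772, 0]) cylinder(h = 717, r = 33);
translate([1507, 772, 0]) cylinder(h = 717, r = 33);
translate([627, -555, 0]) {
  translate([0, 0, 409]) cube([340, 275, 30]);
  cube([46, 46, 409]);
  translate([294, 0, 0]) cube([46, 46, 409]);
  translate([0, 229, 0]) cube([46, 46, 409]);
  translate([294, 229, 0]) cube([46, 46, 409]);
}
translate([1874, 292, 0]) {
  translate([0, 0, 409]) cube([340, 275, 30]);
  cube([46, 46, 409]);
  translate([294, 0, 0]) cube([46, 46, 409]);
  translate([0, 229, 0]) cube([46, 46, 409]);
  translate([294, 229, 0]) cube([46, 46, 409]);
}
translate([43, 413, 762]) {
  cube([27, 368, 1282]);
  translate([626, 0, 0]) cube([27, 368, 1282]);
  translate([27, 0, 0]) cube([599, 368, 29]);
  translate([27, 0, 373]) cube([599, 368, 29]);
  translate([27, 0, 746]) cube([599, 368, 29]);
  translate([27, 0, 1119]) cube([599, 368, 29]);
}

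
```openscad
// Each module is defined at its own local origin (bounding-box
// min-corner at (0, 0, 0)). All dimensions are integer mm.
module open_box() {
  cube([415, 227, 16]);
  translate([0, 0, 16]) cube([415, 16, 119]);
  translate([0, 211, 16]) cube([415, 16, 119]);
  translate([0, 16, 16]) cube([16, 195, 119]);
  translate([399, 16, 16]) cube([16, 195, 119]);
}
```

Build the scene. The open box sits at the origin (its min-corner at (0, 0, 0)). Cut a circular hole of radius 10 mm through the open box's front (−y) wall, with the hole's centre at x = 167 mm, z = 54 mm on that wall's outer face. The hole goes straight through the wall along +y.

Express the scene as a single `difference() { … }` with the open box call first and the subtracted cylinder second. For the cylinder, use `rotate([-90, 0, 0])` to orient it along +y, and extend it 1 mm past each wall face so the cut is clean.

difference() {
  open_box();
  translate([167, -1, 54]) rotate([-90, 0, 0]) cylinder(h = 18, r = 10);
}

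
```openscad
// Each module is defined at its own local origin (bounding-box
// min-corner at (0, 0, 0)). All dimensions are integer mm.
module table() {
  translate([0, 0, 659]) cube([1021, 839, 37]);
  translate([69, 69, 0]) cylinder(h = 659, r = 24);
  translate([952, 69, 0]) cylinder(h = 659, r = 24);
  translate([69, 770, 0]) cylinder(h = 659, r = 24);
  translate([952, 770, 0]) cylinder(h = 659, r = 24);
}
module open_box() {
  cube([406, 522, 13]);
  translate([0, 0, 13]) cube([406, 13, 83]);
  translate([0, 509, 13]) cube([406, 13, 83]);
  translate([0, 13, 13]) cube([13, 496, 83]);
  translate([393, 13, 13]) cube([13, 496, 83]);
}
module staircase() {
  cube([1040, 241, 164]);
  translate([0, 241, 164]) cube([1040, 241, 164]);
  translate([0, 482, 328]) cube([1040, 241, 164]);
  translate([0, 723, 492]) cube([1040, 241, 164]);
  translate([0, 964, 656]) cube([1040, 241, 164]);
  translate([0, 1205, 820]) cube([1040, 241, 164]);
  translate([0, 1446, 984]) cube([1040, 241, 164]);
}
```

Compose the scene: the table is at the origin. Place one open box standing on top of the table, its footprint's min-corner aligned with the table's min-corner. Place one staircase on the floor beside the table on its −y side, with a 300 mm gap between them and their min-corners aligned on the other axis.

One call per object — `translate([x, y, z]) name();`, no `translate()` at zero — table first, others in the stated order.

table();
translate([0, 0, 696]) open_box();
translate([0, -1987, 0]) staircase();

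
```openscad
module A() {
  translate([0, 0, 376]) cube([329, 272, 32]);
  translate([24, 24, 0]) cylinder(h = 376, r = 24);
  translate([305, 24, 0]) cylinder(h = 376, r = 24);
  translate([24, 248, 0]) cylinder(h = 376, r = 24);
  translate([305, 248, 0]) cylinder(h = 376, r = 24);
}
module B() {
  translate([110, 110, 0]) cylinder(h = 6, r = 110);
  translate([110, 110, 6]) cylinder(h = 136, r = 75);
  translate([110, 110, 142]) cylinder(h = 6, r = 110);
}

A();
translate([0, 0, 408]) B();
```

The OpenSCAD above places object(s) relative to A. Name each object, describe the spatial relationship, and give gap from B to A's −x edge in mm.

A is a stool. B is a spool. The spool is on top of the stool. The gap from the spool to the stool's −x edge is 0 mm.

The spool's min-x is at 0; the stool's min-x is 0; gap = 0 mm.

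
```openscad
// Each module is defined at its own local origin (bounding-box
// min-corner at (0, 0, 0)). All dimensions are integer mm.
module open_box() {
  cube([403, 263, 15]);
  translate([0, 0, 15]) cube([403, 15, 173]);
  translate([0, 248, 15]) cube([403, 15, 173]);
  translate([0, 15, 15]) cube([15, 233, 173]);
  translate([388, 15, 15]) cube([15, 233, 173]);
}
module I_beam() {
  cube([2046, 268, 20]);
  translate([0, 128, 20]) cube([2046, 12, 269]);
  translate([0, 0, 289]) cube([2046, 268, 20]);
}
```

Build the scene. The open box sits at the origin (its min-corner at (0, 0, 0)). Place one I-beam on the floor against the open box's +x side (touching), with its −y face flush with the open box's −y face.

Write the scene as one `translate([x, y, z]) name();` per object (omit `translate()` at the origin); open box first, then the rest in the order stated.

open_box();
translate([403, 0, 0]) I_beam();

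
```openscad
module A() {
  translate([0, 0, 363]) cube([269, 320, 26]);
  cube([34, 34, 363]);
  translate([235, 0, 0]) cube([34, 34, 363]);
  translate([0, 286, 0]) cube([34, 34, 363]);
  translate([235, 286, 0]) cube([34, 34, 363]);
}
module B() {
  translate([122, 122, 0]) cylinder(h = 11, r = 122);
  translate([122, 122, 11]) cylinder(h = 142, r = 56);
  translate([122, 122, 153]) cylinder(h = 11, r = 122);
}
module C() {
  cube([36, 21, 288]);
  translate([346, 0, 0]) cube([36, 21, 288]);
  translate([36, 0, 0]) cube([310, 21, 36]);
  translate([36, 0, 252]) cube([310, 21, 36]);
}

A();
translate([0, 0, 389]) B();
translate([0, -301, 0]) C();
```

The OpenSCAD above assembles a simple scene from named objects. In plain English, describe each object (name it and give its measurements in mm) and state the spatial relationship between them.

A is a simple wooden stool: a rectangular seat 269 mm (x) by 320 mm (y), 26 mm thick, top face at z = 389 mm, on four square legs, each 34×34 mm in cross-section. The legs rest on z = 0, each flush with a corner of the seat.

B is a spool: two coaxial disc flanges of radius 122 mm and thickness 11 mm, joined by a core cylinder of radius 56 mm and height 142 mm. The lower flange rests on z = 0 and the three cylinders share a vertical axis.

C is a rectangular picture frame lying in the x–z plane (depth along y). The opening is 310 mm wide (x) by 216 mm tall (z), surrounded by a border 36 mm wide on all four sides. The frame is 21 mm deep and is made of two full-height vertical stiles with two horizontal rails fitted between them.

The spool is on top of the stool. The picture frame is on the floor beside the stool on its −y side.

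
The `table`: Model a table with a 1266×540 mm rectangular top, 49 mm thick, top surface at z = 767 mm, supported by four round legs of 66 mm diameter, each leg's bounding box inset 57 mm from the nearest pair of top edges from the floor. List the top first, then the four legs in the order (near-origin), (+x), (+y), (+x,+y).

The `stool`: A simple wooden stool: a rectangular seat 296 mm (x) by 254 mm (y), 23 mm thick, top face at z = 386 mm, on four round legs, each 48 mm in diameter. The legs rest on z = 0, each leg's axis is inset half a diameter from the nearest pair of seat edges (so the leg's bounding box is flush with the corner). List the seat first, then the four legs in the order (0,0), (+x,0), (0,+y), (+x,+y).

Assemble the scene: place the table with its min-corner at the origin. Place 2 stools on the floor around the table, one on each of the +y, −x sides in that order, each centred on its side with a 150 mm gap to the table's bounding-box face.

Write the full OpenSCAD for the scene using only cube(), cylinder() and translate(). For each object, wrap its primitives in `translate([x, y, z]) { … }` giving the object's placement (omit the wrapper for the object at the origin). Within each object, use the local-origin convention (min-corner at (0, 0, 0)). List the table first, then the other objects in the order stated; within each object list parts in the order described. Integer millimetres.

translate([0, 0, 718]) cube([1266, 540, 49]);
translate([90, 90, 0]) cylinder(h = 718, r = 33);
translate([1176, 90, 0]) cylinder(h = 718, r = 33);
translate([90, 450, 0]) cylinder(h = 718, r = 33);
translate([1176, 450, 0]) cylinder(h = 718, r = 33);
translate([485, 690, 0]) {
  translate([0, 0, 363]) cube([296, 254, 23]);
  translate([24, 24, 0]) cylinder(h = 363, r = 24);
  translate([272, 24, 0]) cylinder(h = 363, r = 24);
  translate([24, 230, 0]) cylinder(h = 363, r = 24);
  translate([272, 230, 0]) cylinder(h = 363, r = 24);
}
translate([-446, 143, 0]) {
  translate([0, 0, 363]) cube([296, 254, 23]);
  translate([24, 24, 0]) cylinder(h = 363, r = 24);
  translate([272, 24, 0]) cylinder(h = 363, r = 24);
  translate([24, 230, 0]) cylinder(h = 363, r = 24);
  translate([272, 230, 0]) cylinder(h = 363, r = 24);
}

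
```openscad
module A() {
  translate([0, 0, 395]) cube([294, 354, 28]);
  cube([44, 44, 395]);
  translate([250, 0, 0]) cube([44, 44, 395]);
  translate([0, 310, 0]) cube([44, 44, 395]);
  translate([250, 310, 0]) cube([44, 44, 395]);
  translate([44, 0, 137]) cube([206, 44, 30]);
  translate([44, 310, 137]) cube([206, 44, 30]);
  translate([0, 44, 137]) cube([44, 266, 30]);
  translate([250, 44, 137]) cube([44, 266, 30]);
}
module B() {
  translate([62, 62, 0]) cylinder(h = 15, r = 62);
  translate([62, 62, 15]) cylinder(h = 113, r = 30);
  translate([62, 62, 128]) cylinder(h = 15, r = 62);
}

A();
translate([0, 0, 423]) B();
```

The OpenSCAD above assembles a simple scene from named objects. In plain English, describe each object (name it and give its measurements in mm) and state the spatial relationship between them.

A is a four-legged stool. The seat is 294×354 mm, 28 mm thick, top at z = 423 mm. It stands on four square legs, each 44×44 mm in cross-section, from z = 0 to the seat underside, each flush with a corner of the seat. Four stretchers, 44 mm wide and 30 mm tall, connect adjacent legs with their undersides at z = 137 mm, each running between the inner faces of the legs it joins and aligned with the legs' outer faces on the other axis.

B is a spool: two coaxial disc flanges of radius 62 mm and thickness 15 mm, joined by a core cylinder of radius 30 mm and height 113 mm. The lower flange rests on z = 0 and the three cylinders share a vertical axis.

The spool is on top of the stool.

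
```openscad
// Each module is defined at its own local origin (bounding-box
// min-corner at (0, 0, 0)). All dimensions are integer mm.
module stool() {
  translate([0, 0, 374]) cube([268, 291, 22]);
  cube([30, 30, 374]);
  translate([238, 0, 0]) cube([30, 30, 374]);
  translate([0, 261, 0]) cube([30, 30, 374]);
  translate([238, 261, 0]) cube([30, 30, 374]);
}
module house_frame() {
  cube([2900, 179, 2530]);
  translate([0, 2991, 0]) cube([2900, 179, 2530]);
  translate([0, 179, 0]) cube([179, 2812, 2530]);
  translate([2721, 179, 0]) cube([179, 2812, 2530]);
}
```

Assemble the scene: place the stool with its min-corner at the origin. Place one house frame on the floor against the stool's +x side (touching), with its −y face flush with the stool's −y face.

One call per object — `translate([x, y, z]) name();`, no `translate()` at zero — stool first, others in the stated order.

stool();
translate([268, 0, 0]) house_frame();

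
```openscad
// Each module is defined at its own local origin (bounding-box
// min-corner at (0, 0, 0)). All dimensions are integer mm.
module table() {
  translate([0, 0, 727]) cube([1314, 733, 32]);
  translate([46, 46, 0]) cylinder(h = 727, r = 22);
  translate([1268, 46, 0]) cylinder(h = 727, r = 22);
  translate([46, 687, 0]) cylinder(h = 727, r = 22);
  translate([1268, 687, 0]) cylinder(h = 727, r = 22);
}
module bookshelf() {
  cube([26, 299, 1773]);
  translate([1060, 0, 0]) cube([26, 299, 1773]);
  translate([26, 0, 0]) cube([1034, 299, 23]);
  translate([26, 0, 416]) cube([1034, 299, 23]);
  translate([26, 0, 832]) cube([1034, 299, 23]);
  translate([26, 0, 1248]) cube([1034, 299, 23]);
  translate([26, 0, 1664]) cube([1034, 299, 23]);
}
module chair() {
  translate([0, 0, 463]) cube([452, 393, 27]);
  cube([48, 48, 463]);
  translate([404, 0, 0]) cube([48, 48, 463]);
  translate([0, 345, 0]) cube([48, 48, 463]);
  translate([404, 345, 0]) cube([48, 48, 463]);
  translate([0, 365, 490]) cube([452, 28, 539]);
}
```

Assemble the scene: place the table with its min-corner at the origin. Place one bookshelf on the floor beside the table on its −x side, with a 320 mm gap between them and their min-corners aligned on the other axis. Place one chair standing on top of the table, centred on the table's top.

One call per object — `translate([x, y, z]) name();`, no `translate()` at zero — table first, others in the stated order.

table();
translate([-1406, 0, 0]) bookshelf();
translate([431, 170, 759]) chair();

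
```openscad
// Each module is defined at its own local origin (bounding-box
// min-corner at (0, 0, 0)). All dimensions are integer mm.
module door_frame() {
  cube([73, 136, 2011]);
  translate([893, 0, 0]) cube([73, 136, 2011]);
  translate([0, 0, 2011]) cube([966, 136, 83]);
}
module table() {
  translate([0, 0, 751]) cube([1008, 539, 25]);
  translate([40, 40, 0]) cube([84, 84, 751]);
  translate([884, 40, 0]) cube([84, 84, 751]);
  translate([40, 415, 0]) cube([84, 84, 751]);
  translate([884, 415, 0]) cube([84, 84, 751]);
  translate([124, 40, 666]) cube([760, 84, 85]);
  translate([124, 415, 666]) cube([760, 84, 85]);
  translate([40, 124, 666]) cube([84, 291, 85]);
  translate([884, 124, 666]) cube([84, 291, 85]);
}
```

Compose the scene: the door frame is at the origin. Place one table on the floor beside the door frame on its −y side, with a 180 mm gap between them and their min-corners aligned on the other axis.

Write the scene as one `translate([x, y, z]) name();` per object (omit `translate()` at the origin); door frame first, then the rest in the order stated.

door_frame();
translate([0, -719, 0]) table();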